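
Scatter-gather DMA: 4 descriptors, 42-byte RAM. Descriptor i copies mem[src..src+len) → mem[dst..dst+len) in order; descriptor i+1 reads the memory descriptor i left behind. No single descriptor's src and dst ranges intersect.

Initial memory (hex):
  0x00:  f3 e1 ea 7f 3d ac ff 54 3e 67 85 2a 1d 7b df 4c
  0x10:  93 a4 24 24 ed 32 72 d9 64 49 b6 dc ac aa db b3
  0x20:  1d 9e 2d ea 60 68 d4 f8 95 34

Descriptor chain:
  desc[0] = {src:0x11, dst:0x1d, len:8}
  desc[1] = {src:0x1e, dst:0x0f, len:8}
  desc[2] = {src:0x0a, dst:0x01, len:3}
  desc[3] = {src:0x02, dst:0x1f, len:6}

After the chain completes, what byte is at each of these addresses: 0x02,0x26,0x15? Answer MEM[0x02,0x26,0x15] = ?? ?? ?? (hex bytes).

D0: mem[0x1d..0x24] <- [a4 24 24 ed 32 72 d9 64]
D1: mem[0x0f..0x16] <- [24 24 ed 32 72 d9 64 68]
D2: mem[0x01..0x03] <- [85 2a 1d]
D3: mem[0x1f..0x24] <- [2a 1d 3d ac ff 54]
query mem[0x02]=0x2a, mem[0x26]=0xd4, mem[0x15]=0x64

MEM[0x02,0x26,0x15] = 2a d4 64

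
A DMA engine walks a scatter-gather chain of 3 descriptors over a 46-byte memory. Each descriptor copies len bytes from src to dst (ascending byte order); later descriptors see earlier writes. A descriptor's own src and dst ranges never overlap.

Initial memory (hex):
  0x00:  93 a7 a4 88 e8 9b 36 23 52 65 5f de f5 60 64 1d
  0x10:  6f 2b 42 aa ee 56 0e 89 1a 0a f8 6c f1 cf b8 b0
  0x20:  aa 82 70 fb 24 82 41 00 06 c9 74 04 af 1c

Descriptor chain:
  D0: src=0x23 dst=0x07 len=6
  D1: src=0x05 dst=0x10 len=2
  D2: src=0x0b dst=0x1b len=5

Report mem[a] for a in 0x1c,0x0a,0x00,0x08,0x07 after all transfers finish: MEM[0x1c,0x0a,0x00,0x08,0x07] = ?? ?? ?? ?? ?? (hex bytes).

  after D0: wrote 6B at 0x07 = fb2482410006
  after D1: wrote 2B at 0x10 = 9b36
  after D2: wrote 5B at 0x1b = 000660641d
query mem[0x1c]=0x06, mem[0x0a]=0x41, mem[0x00]=0x93, mem[0x08]=0x24, mem[0x07]=0xfb

MEM[0x1c,0x0a,0x00,0x08,0x07] = 06 41 93 24 fb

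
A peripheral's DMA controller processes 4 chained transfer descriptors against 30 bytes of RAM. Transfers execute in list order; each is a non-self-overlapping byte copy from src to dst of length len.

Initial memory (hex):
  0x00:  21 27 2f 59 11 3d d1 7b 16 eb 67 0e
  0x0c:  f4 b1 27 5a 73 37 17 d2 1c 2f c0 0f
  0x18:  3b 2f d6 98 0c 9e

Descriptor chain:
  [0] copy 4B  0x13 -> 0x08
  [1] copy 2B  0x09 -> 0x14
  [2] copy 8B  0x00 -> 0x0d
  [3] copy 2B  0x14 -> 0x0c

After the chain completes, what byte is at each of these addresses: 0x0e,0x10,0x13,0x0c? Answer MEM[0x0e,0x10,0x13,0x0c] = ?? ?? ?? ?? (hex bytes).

D0: mem[0x08..0x0b] <- [d2 1c 2f c0]
D1: mem[0x14..0x15] <- [1c 2f]
D2: mem[0x0d..0x14] <- [21 27 2f 59 11 3d d1 7b]
D3: mem[0x0c..0x0d] <- [7b 2f]
query mem[0x0e]=0x27, mem[0x10]=0x59, mem[0x13]=0xd1, mem[0x0c]=0x7b

MEM[0x0e,0x10,0x13,0x0c] = 27 59 d1 7b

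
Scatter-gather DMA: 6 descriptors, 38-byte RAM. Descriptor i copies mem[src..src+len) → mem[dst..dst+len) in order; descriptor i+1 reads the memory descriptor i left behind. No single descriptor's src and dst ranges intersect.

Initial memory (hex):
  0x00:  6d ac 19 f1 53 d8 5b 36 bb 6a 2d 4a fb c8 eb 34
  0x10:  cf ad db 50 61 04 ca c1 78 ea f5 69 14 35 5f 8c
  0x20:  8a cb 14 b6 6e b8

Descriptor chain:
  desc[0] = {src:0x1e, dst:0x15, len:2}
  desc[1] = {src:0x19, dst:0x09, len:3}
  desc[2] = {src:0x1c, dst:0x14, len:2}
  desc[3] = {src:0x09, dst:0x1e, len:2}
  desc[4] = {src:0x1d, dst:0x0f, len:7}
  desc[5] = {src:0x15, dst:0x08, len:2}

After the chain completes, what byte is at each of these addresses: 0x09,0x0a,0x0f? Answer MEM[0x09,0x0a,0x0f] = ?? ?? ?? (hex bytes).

MEM[0x09,0x0a,0x0f] = 8c f5 35

D0: mem[0x15..0x16] <- [5f 8c]
D1: mem[0x09..0x0b] <- [ea f5 69]
D2: mem[0x14..0x15] <- [14 35]
D3: mem[0x1e..0x1f] <- [ea f5]
D4: mem[0x0f..0x15] <- [35 ea f5 8a cb 14 b6]
D5: mem[0x08..0x09] <- [b6 8c]
query mem[0x09]=0x8c, mem[0x0a]=0xf5, mem[0x0f]=0x35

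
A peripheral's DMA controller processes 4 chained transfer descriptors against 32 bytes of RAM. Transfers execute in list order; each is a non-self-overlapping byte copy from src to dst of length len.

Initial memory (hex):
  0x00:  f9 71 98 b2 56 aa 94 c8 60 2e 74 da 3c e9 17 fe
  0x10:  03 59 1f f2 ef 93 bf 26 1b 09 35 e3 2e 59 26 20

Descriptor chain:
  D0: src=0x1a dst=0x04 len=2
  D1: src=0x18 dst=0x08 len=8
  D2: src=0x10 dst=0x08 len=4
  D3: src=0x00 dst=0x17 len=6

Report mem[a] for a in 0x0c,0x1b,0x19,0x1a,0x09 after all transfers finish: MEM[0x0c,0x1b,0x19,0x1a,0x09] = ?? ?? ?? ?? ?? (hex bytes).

MEM[0x0c,0x1b,0x19,0x1a,0x09] = 2e 35 98 b2 59

  after D0: wrote 2B at 0x04 = 35e3
  after D1: wrote 8B at 0x08 = 1b0935e32e592620
  after D2: wrote 4B at 0x08 = 03591ff2
  after D3: wrote 6B at 0x17 = f97198b235e3
query mem[0x0c]=0x2e, mem[0x1b]=0x35, mem[0x19]=0x98, mem[0x1a]=0xb2, mem[0x09]=0x59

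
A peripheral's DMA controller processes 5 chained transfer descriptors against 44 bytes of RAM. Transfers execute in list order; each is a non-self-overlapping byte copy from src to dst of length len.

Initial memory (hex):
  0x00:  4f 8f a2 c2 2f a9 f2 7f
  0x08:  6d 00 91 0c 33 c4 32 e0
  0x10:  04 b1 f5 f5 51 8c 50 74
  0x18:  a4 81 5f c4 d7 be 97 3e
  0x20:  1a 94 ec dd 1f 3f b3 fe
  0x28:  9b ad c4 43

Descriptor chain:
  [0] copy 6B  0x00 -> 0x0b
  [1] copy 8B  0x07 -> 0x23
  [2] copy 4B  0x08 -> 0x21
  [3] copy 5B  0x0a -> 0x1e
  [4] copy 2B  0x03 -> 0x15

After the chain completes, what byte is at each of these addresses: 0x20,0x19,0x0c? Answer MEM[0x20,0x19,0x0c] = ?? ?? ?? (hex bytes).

MEM[0x20,0x19,0x0c] = 8f 81 8f

  after D0: wrote 6B at 0x0b = 4f8fa2c22fa9
  after D1: wrote 8B at 0x23 = 7f6d00914f8fa2c2
  after D2: wrote 4B at 0x21 = 6d00914f
  after D3: wrote 5B at 0x1e = 914f8fa2c2
  after D4: wrote 2B at 0x15 = c22f
query mem[0x20]=0x8f, mem[0x19]=0x81, mem[0x0c]=0x8f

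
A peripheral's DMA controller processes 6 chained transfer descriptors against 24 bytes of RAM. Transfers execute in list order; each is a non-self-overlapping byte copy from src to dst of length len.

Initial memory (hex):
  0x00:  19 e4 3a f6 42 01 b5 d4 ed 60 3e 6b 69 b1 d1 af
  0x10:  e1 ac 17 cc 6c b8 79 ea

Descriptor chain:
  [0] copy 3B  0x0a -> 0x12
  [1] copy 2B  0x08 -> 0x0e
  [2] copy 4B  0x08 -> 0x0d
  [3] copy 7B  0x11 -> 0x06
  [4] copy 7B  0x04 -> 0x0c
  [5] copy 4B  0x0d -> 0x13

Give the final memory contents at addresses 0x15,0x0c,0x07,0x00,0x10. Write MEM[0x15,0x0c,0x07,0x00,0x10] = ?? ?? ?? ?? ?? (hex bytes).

[0] 0x0a->0x12 len=3 : 3e 6b 69
[1] 0x08->0x0e len=2 : ed 60
[2] 0x08->0x0d len=4 : ed 60 3e 6b
[3] 0x11->0x06 len=7 : ac 3e 6b 69 b8 79 ea
[4] 0x04->0x0c len=7 : 42 01 ac 3e 6b 69 b8
[5] 0x0d->0x13 len=4 : 01 ac 3e 6b
query mem[0x15]=0x3e, mem[0x0c]=0x42, mem[0x07]=0x3e, mem[0x00]=0x19, mem[0x10]=0x6b

MEM[0x15,0x0c,0x07,0x00,0x10] = 3e 42 3e 19 6b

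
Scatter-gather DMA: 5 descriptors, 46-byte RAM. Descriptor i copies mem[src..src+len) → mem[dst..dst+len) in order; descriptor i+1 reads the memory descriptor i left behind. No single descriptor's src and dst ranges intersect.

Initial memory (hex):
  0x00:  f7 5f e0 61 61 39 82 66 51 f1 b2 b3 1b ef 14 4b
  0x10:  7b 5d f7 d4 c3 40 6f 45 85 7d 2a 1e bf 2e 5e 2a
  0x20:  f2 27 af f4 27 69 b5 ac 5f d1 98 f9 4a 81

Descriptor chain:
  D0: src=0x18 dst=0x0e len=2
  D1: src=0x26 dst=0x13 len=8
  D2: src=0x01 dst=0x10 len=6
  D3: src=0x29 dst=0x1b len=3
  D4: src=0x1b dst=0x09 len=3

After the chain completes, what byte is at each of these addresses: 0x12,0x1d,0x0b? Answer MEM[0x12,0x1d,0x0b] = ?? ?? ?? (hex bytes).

D0: mem[0x0e..0x0f] <- [85 7d]
D1: mem[0x13..0x1a] <- [b5 ac 5f d1 98 f9 4a 81]
D2: mem[0x10..0x15] <- [5f e0 61 61 39 82]
D3: mem[0x1b..0x1d] <- [d1 98 f9]
D4: mem[0x09..0x0b] <- [d1 98 f9]
query mem[0x12]=0x61, mem[0x1d]=0xf9, mem[0x0b]=0xf9

MEM[0x12,0x1d,0x0b] = 61 f9 f9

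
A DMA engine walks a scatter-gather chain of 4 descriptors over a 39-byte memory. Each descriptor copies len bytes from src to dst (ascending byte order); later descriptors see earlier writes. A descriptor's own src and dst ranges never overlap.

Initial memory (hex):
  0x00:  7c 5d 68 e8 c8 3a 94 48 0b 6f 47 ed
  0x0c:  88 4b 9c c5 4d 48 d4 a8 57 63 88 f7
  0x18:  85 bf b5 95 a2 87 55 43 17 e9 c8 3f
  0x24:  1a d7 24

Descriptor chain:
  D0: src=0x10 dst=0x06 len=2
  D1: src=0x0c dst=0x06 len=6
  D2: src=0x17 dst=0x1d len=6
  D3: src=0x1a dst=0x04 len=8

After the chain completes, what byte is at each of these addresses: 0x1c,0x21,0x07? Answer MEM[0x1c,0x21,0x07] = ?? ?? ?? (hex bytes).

MEM[0x1c,0x21,0x07] = a2 95 f7

[0] 0x10->0x06 len=2 : 4d 48
[1] 0x0c->0x06 len=6 : 88 4b 9c c5 4d 48
[2] 0x17->0x1d len=6 : f7 85 bf b5 95 a2
[3] 0x1a->0x04 len=8 : b5 95 a2 f7 85 bf b5 95
query mem[0x1c]=0xa2, mem[0x21]=0x95, mem[0x07]=0xf7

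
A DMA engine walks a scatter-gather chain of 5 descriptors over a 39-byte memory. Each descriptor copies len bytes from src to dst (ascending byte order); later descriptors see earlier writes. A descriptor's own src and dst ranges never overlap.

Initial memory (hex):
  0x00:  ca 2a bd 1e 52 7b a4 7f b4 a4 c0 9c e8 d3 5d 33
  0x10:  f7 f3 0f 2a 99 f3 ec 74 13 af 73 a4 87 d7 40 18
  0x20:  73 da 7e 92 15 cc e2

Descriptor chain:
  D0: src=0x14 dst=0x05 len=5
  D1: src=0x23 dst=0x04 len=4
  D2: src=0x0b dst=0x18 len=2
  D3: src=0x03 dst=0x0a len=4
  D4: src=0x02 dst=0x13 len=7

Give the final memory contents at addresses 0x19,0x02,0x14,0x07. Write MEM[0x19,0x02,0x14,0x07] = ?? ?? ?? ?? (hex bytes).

[0] 0x14->0x05 len=5 : 99 f3 ec 74 13
[1] 0x23->0x04 len=4 : 92 15 cc e2
[2] 0x0b->0x18 len=2 : 9c e8
[3] 0x03->0x0a len=4 : 1e 92 15 cc
[4] 0x02->0x13 len=7 : bd 1e 92 15 cc e2 74
query mem[0x19]=0x74, mem[0x02]=0xbd, mem[0x14]=0x1e, mem[0x07]=0xe2

MEM[0x19,0x02,0x14,0x07] = 74 bd 1e e2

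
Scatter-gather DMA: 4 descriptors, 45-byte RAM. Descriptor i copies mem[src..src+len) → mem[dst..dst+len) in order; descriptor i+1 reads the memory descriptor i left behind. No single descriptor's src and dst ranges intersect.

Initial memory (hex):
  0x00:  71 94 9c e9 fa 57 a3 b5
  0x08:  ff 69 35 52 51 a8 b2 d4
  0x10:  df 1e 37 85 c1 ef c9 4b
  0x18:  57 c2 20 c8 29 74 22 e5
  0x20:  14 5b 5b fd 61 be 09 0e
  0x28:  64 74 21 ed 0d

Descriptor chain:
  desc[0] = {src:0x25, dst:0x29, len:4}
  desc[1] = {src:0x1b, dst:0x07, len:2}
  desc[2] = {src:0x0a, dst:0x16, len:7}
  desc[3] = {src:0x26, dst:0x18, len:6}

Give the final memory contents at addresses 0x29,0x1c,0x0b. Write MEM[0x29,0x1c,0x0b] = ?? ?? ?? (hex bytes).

MEM[0x29,0x1c,0x0b] = be 09 52

D0: mem[0x29..0x2c] <- [be 09 0e 64]
D1: mem[0x07..0x08] <- [c8 29]
D2: mem[0x16..0x1c] <- [35 52 51 a8 b2 d4 df]
D3: mem[0x18..0x1d] <- [09 0e 64 be 09 0e]
query mem[0x29]=0xbe, mem[0x1c]=0x09, mem[0x0b]=0x52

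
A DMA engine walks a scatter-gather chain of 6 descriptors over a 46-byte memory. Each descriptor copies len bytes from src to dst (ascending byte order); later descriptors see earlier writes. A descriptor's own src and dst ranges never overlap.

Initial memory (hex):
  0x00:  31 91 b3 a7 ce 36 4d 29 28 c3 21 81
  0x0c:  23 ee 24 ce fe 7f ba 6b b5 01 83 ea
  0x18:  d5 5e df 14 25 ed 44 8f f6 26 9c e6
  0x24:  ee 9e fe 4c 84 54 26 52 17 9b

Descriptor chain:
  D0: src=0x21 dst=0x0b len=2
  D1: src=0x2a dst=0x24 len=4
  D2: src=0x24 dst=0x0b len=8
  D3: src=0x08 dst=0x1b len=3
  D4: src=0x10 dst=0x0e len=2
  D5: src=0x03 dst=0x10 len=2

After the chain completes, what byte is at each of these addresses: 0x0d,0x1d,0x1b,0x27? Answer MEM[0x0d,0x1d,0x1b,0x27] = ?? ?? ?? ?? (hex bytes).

  after D0: wrote 2B at 0x0b = 269c
  after D1: wrote 4B at 0x24 = 2652179b
  after D2: wrote 8B at 0x0b = 2652179b84542652
  after D3: wrote 3B at 0x1b = 28c321
  after D4: wrote 2B at 0x0e = 5426
  after D5: wrote 2B at 0x10 = a7ce
query mem[0x0d]=0x17, mem[0x1d]=0x21, mem[0x1b]=0x28, mem[0x27]=0x9b

MEM[0x0d,0x1d,0x1b,0x27] = 17 21 28 9b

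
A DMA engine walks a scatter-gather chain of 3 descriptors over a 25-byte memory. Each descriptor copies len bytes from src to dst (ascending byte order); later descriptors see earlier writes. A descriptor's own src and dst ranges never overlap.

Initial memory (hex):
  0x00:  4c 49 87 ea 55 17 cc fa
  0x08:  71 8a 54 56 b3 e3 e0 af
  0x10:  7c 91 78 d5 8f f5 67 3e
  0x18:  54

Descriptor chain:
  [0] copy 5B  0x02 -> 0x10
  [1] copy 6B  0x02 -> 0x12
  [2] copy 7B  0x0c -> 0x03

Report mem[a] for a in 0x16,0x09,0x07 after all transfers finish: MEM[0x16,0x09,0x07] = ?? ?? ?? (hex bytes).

#0 dst[0x10+5] := {0x87,0xea,0x55,0x17,0xcc}
#1 dst[0x12+6] := {0x87,0xea,0x55,0x17,0xcc,0xfa}
#2 dst[0x03+7] := {0xb3,0xe3,0xe0,0xaf,0x87,0xea,0x87}
query mem[0x16]=0xcc, mem[0x09]=0x87, mem[0x07]=0x87

MEM[0x16,0x09,0x07] = cc 87 87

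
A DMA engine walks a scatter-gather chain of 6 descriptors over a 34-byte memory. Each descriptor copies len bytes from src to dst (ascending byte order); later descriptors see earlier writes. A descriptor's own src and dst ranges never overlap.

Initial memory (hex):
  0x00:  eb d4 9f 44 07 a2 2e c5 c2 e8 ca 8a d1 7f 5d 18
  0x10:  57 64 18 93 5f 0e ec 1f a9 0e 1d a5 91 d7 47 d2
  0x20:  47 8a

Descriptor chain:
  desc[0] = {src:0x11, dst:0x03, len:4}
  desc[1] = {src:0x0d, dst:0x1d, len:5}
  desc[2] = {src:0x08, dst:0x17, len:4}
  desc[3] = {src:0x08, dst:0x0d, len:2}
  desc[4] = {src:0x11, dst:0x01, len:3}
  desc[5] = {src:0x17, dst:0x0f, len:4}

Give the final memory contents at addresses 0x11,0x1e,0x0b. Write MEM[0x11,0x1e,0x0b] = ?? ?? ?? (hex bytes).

MEM[0x11,0x1e,0x0b] = ca 5d 8a

  after D0: wrote 4B at 0x03 = 6418935f
  after D1: wrote 5B at 0x1d = 7f5d185764
  after D2: wrote 4B at 0x17 = c2e8ca8a
  after D3: wrote 2B at 0x0d = c2e8
  after D4: wrote 3B at 0x01 = 641893
  after D5: wrote 4B at 0x0f = c2e8ca8a
query mem[0x11]=0xca, mem[0x1e]=0x5d, mem[0x0b]=0x8a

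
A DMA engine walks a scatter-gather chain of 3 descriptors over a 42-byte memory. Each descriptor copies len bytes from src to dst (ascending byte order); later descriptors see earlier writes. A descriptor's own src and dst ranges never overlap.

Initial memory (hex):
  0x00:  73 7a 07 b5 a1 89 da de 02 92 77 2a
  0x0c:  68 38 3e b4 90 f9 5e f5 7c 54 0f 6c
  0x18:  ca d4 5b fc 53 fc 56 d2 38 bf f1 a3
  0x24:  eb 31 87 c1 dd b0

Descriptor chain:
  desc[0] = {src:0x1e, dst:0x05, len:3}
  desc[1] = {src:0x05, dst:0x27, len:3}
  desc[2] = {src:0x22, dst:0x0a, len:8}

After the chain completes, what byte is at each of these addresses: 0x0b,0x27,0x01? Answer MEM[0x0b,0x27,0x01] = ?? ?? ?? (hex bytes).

[0] 0x1e->0x05 len=3 : 56 d2 38
[1] 0x05->0x27 len=3 : 56 d2 38
[2] 0x22->0x0a len=8 : f1 a3 eb 31 87 56 d2 38
query mem[0x0b]=0xa3, mem[0x27]=0x56, mem[0x01]=0x7a

MEM[0x0b,0x27,0x01] = a3 56 7a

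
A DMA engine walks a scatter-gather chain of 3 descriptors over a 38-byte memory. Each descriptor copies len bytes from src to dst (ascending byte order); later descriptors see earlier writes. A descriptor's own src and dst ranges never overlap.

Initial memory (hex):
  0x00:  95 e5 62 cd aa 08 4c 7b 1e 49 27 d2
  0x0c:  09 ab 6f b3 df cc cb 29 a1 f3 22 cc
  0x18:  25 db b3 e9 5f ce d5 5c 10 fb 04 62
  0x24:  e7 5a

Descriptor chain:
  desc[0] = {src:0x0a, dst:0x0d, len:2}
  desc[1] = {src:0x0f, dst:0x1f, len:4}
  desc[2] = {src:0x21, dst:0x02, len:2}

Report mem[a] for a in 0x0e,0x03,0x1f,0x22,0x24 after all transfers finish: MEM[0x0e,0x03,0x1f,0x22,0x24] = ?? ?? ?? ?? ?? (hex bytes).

  after D0: wrote 2B at 0x0d = 27d2
  after D1: wrote 4B at 0x1f = b3dfcccb
  after D2: wrote 2B at 0x02 = cccb
query mem[0x0e]=0xd2, mem[0x03]=0xcb, mem[0x1f]=0xb3, mem[0x22]=0xcb, mem[0x24]=0xe7

MEM[0x0e,0x03,0x1f,0x22,0x24] = d2 cb b3 cb e7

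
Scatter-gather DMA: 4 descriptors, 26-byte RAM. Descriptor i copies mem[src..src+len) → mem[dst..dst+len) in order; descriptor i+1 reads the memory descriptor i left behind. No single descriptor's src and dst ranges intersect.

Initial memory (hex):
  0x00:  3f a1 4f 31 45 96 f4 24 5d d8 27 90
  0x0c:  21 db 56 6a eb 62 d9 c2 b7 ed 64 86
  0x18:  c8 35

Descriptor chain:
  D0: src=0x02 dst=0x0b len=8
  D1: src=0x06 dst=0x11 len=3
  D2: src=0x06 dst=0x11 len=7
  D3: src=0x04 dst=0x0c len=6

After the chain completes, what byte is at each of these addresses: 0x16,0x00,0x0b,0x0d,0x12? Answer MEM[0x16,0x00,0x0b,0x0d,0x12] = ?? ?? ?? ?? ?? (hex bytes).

  after D0: wrote 8B at 0x0b = 4f314596f4245dd8
  after D1: wrote 3B at 0x11 = f4245d
  after D2: wrote 7B at 0x11 = f4245dd8274f31
  after D3: wrote 6B at 0x0c = 4596f4245dd8
query mem[0x16]=0x4f, mem[0x00]=0x3f, mem[0x0b]=0x4f, mem[0x0d]=0x96, mem[0x12]=0x24

MEM[0x16,0x00,0x0b,0x0d,0x12] = 4f 3f 4f 96 24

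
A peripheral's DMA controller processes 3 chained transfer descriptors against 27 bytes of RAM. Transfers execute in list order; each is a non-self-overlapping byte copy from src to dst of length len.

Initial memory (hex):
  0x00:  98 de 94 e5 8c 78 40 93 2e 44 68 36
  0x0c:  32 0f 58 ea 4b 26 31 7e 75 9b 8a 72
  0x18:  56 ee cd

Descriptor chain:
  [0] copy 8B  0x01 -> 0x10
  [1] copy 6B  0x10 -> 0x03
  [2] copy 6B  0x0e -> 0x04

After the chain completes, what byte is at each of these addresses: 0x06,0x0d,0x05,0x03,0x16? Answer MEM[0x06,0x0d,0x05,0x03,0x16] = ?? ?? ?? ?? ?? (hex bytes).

MEM[0x06,0x0d,0x05,0x03,0x16] = de 0f ea de 93

D0: mem[0x10..0x17] <- [de 94 e5 8c 78 40 93 2e]
D1: mem[0x03..0x08] <- [de 94 e5 8c 78 40]
D2: mem[0x04..0x09] <- [58 ea de 94 e5 8c]
query mem[0x06]=0xde, mem[0x0d]=0x0f, mem[0x05]=0xea, mem[0x03]=0xde, mem[0x16]=0x93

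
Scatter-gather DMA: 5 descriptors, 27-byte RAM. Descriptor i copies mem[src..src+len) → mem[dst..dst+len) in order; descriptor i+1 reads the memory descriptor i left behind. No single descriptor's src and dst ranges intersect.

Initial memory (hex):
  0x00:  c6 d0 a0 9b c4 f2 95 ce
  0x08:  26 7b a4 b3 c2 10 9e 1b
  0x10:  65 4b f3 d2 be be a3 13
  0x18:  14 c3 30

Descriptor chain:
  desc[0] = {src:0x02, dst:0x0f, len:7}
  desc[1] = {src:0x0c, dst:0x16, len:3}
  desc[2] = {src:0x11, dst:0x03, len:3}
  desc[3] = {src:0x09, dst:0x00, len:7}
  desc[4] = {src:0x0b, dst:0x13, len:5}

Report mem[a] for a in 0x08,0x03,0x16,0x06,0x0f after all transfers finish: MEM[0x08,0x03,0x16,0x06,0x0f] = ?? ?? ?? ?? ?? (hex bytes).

MEM[0x08,0x03,0x16,0x06,0x0f] = 26 c2 9e a0 a0

#0 dst[0x0f+7] := {0xa0,0x9b,0xc4,0xf2,0x95,0xce,0x26}
#1 dst[0x16+3] := {0xc2,0x10,0x9e}
#2 dst[0x03+3] := {0xc4,0xf2,0x95}
#3 dst[0x00+7] := {0x7b,0xa4,0xb3,0xc2,0x10,0x9e,0xa0}
#4 dst[0x13+5] := {0xb3,0xc2,0x10,0x9e,0xa0}
query mem[0x08]=0x26, mem[0x03]=0xc2, mem[0x16]=0x9e, mem[0x06]=0xa0, mem[0x0f]=0xa0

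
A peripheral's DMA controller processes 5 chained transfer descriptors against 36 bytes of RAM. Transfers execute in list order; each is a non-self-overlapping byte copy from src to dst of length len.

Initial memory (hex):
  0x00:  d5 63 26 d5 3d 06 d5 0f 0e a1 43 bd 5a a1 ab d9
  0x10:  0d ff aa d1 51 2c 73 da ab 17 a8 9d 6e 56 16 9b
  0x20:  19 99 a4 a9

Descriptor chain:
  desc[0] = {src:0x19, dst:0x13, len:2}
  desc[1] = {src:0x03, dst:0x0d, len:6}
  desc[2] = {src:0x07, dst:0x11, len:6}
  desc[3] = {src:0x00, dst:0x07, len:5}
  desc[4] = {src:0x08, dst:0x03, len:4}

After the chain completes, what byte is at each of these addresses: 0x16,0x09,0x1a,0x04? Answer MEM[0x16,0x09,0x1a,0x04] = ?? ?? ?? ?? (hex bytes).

MEM[0x16,0x09,0x1a,0x04] = 5a 26 a8 26

D0: mem[0x13..0x14] <- [17 a8]
D1: mem[0x0d..0x12] <- [d5 3d 06 d5 0f 0e]
D2: mem[0x11..0x16] <- [0f 0e a1 43 bd 5a]
D3: mem[0x07..0x0b] <- [d5 63 26 d5 3d]
D4: mem[0x03..0x06] <- [63 26 d5 3d]
query mem[0x16]=0x5a, mem[0x09]=0x26, mem[0x1a]=0xa8, mem[0x04]=0x26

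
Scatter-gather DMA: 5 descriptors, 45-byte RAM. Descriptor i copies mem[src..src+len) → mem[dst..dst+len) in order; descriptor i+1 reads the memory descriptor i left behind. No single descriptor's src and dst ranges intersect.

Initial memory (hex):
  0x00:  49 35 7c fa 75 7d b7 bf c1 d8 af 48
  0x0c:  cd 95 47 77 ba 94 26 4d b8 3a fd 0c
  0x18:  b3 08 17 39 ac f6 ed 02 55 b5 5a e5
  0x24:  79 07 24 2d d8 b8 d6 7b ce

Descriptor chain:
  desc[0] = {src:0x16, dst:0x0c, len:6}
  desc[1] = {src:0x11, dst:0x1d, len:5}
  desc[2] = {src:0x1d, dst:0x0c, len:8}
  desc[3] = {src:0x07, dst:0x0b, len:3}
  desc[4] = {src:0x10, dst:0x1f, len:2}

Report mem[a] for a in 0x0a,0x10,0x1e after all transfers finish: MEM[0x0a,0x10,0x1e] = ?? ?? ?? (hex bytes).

  after D0: wrote 6B at 0x0c = fd0cb3081739
  after D1: wrote 5B at 0x1d = 39264db83a
  after D2: wrote 8B at 0x0c = 39264db83a5ae579
  after D3: wrote 3B at 0x0b = bfc1d8
  after D4: wrote 2B at 0x1f = 3a5a
query mem[0x0a]=0xaf, mem[0x10]=0x3a, mem[0x1e]=0x26

MEM[0x0a,0x10,0x1e] = af 3a 26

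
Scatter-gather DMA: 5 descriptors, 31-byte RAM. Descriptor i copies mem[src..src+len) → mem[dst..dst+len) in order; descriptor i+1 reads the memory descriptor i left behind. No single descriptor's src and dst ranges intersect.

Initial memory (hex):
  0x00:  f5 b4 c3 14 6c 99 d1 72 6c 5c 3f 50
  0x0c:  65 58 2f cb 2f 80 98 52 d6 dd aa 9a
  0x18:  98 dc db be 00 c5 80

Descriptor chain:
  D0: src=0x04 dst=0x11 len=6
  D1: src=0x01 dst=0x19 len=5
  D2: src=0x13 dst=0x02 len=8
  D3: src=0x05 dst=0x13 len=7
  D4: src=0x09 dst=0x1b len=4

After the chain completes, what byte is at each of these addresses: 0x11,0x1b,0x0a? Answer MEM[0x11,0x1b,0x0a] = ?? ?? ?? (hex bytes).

[0] 0x04->0x11 len=6 : 6c 99 d1 72 6c 5c
[1] 0x01->0x19 len=5 : b4 c3 14 6c 99
[2] 0x13->0x02 len=8 : d1 72 6c 5c 9a 98 b4 c3
[3] 0x05->0x13 len=7 : 5c 9a 98 b4 c3 3f 50
[4] 0x09->0x1b len=4 : c3 3f 50 65
query mem[0x11]=0x6c, mem[0x1b]=0xc3, mem[0x0a]=0x3f

MEM[0x11,0x1b,0x0a] = 6c c3 3f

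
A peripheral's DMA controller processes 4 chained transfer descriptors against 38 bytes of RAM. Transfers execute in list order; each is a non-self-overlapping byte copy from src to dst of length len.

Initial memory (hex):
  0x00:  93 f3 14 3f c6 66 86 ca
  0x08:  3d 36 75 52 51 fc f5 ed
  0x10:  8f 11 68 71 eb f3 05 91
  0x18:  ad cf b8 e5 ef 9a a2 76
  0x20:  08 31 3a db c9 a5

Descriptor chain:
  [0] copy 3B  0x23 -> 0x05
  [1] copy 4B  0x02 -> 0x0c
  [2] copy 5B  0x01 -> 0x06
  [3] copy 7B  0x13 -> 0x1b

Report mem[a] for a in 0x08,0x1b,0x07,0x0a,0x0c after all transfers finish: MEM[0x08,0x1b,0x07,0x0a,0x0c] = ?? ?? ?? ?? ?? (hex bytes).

#0 dst[0x05+3] := {0xdb,0xc9,0xa5}
#1 dst[0x0c+4] := {0x14,0x3f,0xc6,0xdb}
#2 dst[0x06+5] := {0xf3,0x14,0x3f,0xc6,0xdb}
#3 dst[0x1b+7] := {0x71,0xeb,0xf3,0x05,0x91,0xad,0xcf}
query mem[0x08]=0x3f, mem[0x1b]=0x71, mem[0x07]=0x14, mem[0x0a]=0xdb, mem[0x0c]=0x14

MEM[0x08,0x1b,0x07,0x0a,0x0c] = 3f 71 14 db 14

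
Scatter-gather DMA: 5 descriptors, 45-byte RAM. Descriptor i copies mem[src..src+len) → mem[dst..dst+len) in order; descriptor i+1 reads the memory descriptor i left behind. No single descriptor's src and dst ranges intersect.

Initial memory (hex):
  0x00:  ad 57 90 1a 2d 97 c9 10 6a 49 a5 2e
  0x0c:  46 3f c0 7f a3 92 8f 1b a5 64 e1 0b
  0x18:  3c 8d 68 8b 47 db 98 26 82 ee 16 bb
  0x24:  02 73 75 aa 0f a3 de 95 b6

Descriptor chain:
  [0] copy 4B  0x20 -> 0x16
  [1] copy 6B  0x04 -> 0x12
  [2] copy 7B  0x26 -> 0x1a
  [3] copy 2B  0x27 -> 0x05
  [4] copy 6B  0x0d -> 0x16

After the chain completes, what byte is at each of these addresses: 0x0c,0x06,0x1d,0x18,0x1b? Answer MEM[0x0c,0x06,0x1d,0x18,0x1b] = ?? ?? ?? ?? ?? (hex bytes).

[0] 0x20->0x16 len=4 : 82 ee 16 bb
[1] 0x04->0x12 len=6 : 2d 97 c9 10 6a 49
[2] 0x26->0x1a len=7 : 75 aa 0f a3 de 95 b6
[3] 0x27->0x05 len=2 : aa 0f
[4] 0x0d->0x16 len=6 : 3f c0 7f a3 92 2d
query mem[0x0c]=0x46, mem[0x06]=0x0f, mem[0x1d]=0xa3, mem[0x18]=0x7f, mem[0x1b]=0x2d

MEM[0x0c,0x06,0x1d,0x18,0x1b] = 46 0f a3 7f 2d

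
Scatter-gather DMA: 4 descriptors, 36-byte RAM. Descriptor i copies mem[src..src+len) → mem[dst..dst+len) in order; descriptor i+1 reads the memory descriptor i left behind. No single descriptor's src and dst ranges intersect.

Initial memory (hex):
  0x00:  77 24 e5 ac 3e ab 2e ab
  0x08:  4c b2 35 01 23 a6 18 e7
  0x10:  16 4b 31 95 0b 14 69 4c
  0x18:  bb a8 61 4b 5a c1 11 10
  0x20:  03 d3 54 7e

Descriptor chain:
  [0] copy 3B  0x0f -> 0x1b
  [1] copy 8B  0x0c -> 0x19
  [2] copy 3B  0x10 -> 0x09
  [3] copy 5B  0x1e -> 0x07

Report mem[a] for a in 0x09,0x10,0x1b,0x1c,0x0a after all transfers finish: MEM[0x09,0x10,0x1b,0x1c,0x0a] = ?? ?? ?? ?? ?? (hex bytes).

D0: mem[0x1b..0x1d] <- [e7 16 4b]
D1: mem[0x19..0x20] <- [23 a6 18 e7 16 4b 31 95]
D2: mem[0x09..0x0b] <- [16 4b 31]
D3: mem[0x07..0x0b] <- [4b 31 95 d3 54]
query mem[0x09]=0x95, mem[0x10]=0x16, mem[0x1b]=0x18, mem[0x1c]=0xe7, mem[0x0a]=0xd3

MEM[0x09,0x10,0x1b,0x1c,0x0a] = 95 16 18 e7 d3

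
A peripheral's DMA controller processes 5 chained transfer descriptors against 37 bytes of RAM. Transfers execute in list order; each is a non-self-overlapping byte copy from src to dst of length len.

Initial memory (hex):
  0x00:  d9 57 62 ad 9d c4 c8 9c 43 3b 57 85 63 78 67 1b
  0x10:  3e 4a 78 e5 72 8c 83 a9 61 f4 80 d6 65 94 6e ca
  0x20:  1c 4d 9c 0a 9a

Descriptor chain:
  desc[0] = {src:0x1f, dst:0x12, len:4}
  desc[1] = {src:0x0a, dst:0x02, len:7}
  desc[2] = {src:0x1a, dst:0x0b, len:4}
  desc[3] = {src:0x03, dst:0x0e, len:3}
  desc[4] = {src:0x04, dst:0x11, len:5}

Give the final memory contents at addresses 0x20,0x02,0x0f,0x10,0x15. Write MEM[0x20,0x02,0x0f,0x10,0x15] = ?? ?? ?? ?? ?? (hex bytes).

MEM[0x20,0x02,0x0f,0x10,0x15] = 1c 57 63 78 3e

D0: mem[0x12..0x15] <- [ca 1c 4d 9c]
D1: mem[0x02..0x08] <- [57 85 63 78 67 1b 3e]
D2: mem[0x0b..0x0e] <- [80 d6 65 94]
D3: mem[0x0e..0x10] <- [85 63 78]
D4: mem[0x11..0x15] <- [63 78 67 1b 3e]
query mem[0x20]=0x1c, mem[0x02]=0x57, mem[0x0f]=0x63, mem[0x10]=0x78, mem[0x15]=0x3e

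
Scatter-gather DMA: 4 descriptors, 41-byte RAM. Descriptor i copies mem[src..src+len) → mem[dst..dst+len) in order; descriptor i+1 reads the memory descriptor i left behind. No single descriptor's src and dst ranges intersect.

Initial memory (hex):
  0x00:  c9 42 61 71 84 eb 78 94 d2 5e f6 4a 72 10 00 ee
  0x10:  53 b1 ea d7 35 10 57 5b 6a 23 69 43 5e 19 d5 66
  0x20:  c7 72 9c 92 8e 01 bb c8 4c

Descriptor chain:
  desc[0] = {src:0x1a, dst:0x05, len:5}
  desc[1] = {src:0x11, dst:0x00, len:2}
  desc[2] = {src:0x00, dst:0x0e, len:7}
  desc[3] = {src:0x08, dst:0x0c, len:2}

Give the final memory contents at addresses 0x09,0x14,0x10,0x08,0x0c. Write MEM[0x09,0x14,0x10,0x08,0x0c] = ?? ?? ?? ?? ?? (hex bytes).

#0 dst[0x05+5] := {0x69,0x43,0x5e,0x19,0xd5}
#1 dst[0x00+2] := {0xb1,0xea}
#2 dst[0x0e+7] := {0xb1,0xea,0x61,0x71,0x84,0x69,0x43}
#3 dst[0x0c+2] := {0x19,0xd5}
query mem[0x09]=0xd5, mem[0x14]=0x43, mem[0x10]=0x61, mem[0x08]=0x19, mem[0x0c]=0x19

MEM[0x09,0x14,0x10,0x08,0x0c] = d5 43 61 19 19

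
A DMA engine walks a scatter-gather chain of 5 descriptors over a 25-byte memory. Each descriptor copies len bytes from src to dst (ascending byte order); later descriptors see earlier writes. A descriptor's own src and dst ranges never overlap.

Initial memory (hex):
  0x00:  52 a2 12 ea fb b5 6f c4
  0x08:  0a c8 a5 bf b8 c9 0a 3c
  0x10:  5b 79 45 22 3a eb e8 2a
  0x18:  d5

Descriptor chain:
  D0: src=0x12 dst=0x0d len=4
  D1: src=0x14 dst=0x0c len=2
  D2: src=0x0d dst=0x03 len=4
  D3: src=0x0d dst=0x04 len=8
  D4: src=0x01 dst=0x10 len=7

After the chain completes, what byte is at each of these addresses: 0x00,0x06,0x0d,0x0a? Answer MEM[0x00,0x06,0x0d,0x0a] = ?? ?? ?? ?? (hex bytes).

[0] 0x12->0x0d len=4 : 45 22 3a eb
[1] 0x14->0x0c len=2 : 3a eb
[2] 0x0d->0x03 len=4 : eb 22 3a eb
[3] 0x0d->0x04 len=8 : eb 22 3a eb 79 45 22 3a
[4] 0x01->0x10 len=7 : a2 12 eb eb 22 3a eb
query mem[0x00]=0x52, mem[0x06]=0x3a, mem[0x0d]=0xeb, mem[0x0a]=0x22

MEM[0x00,0x06,0x0d,0x0a] = 52 3a eb 22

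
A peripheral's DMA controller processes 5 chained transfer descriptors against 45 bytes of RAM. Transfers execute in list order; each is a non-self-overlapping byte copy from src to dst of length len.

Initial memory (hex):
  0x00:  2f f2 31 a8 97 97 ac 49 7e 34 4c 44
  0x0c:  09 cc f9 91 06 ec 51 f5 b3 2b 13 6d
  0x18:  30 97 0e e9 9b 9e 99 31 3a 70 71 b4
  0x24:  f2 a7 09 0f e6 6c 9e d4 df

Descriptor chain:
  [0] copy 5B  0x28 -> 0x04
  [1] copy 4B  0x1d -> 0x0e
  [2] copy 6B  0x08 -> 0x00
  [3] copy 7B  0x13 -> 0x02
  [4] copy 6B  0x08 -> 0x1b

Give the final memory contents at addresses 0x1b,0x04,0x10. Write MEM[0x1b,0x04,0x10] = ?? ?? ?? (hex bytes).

MEM[0x1b,0x04,0x10] = 97 2b 31

  after D0: wrote 5B at 0x04 = e66c9ed4df
  after D1: wrote 4B at 0x0e = 9e99313a
  after D2: wrote 6B at 0x00 = df344c4409cc
  after D3: wrote 7B at 0x02 = f5b32b136d3097
  after D4: wrote 6B at 0x1b = 97344c4409cc
query mem[0x1b]=0x97, mem[0x04]=0x2b, mem[0x10]=0x31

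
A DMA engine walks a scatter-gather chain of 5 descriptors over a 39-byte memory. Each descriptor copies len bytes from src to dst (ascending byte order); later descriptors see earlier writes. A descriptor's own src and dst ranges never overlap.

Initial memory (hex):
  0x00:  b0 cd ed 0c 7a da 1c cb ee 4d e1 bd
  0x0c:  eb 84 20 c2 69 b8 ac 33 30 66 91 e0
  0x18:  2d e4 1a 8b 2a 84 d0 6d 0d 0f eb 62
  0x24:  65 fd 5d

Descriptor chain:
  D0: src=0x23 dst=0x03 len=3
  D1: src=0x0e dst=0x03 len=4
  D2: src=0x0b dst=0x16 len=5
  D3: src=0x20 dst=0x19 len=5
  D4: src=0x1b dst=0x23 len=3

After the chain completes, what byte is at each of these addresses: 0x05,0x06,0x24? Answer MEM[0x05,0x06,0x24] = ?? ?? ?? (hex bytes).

MEM[0x05,0x06,0x24] = 69 b8 62

[0] 0x23->0x03 len=3 : 62 65 fd
[1] 0x0e->0x03 len=4 : 20 c2 69 b8
[2] 0x0b->0x16 len=5 : bd eb 84 20 c2
[3] 0x20->0x19 len=5 : 0d 0f eb 62 65
[4] 0x1b->0x23 len=3 : eb 62 65
query mem[0x05]=0x69, mem[0x06]=0xb8, mem[0x24]=0x62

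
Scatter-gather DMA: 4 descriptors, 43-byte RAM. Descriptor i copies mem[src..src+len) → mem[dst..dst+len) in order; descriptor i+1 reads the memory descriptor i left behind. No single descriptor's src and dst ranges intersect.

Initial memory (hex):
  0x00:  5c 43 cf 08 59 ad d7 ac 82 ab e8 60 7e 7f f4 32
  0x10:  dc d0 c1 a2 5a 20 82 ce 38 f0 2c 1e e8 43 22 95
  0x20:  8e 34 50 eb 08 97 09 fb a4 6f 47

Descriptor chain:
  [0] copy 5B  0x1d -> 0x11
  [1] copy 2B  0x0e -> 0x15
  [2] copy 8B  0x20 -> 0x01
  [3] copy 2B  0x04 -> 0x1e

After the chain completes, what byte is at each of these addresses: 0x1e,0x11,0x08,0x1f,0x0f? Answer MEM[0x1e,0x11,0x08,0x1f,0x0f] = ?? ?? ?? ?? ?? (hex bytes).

D0: mem[0x11..0x15] <- [43 22 95 8e 34]
D1: mem[0x15..0x16] <- [f4 32]
D2: mem[0x01..0x08] <- [8e 34 50 eb 08 97 09 fb]
D3: mem[0x1e..0x1f] <- [eb 08]
query mem[0x1e]=0xeb, mem[0x11]=0x43, mem[0x08]=0xfb, mem[0x1f]=0x08, mem[0x0f]=0x32

MEM[0x1e,0x11,0x08,0x1f,0x0f] = eb 43 fb 08 32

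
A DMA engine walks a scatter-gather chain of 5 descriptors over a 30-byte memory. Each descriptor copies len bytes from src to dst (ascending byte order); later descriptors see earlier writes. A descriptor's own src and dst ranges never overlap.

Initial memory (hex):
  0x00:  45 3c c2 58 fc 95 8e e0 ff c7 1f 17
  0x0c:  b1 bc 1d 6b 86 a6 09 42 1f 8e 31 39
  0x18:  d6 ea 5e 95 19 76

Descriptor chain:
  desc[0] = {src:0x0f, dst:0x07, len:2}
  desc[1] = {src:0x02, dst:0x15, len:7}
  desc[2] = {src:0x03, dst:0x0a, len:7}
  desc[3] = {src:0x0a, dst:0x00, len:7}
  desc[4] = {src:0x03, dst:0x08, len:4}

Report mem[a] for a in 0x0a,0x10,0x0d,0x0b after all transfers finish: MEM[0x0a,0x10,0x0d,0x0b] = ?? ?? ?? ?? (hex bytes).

MEM[0x0a,0x10,0x0d,0x0b] = 86 c7 8e c7

[0] 0x0f->0x07 len=2 : 6b 86
[1] 0x02->0x15 len=7 : c2 58 fc 95 8e 6b 86
[2] 0x03->0x0a len=7 : 58 fc 95 8e 6b 86 c7
[3] 0x0a->0x00 len=7 : 58 fc 95 8e 6b 86 c7
[4] 0x03->0x08 len=4 : 8e 6b 86 c7
query mem[0x0a]=0x86, mem[0x10]=0xc7, mem[0x0d]=0x8e, mem[0x0b]=0xc7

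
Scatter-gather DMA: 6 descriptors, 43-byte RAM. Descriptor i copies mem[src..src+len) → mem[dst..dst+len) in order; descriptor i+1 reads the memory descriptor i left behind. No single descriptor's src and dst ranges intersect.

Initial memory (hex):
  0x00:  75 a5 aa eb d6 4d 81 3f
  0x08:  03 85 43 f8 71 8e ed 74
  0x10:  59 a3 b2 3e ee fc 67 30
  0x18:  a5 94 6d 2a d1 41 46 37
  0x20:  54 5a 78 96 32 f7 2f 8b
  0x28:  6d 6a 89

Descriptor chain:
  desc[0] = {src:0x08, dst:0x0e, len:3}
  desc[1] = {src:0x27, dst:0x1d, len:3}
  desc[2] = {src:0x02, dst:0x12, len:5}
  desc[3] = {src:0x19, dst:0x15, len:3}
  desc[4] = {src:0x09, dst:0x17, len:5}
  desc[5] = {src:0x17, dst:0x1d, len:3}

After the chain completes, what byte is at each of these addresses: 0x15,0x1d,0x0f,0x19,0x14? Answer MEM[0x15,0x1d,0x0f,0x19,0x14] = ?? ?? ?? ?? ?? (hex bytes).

[0] 0x08->0x0e len=3 : 03 85 43
[1] 0x27->0x1d len=3 : 8b 6d 6a
[2] 0x02->0x12 len=5 : aa eb d6 4d 81
[3] 0x19->0x15 len=3 : 94 6d 2a
[4] 0x09->0x17 len=5 : 85 43 f8 71 8e
[5] 0x17->0x1d len=3 : 85 43 f8
query mem[0x15]=0x94, mem[0x1d]=0x85, mem[0x0f]=0x85, mem[0x19]=0xf8, mem[0x14]=0xd6

MEM[0x15,0x1d,0x0f,0x19,0x14] = 94 85 85 f8 d6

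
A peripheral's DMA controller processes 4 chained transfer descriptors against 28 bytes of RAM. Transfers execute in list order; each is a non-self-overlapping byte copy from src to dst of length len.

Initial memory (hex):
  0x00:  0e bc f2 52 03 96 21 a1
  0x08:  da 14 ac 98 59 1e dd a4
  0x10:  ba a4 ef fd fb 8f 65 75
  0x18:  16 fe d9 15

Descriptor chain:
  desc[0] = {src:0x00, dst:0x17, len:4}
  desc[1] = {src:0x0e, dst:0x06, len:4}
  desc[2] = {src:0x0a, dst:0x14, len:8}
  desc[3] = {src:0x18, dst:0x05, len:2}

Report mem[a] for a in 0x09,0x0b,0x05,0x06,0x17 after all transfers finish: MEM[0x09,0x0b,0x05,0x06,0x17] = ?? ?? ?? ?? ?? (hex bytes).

  after D0: wrote 4B at 0x17 = 0ebcf252
  after D1: wrote 4B at 0x06 = dda4baa4
  after D2: wrote 8B at 0x14 = ac98591edda4baa4
  after D3: wrote 2B at 0x05 = dda4
query mem[0x09]=0xa4, mem[0x0b]=0x98, mem[0x05]=0xdd, mem[0x06]=0xa4, mem[0x17]=0x1e

MEM[0x09,0x0b,0x05,0x06,0x17] = a4 98 dd a4 1e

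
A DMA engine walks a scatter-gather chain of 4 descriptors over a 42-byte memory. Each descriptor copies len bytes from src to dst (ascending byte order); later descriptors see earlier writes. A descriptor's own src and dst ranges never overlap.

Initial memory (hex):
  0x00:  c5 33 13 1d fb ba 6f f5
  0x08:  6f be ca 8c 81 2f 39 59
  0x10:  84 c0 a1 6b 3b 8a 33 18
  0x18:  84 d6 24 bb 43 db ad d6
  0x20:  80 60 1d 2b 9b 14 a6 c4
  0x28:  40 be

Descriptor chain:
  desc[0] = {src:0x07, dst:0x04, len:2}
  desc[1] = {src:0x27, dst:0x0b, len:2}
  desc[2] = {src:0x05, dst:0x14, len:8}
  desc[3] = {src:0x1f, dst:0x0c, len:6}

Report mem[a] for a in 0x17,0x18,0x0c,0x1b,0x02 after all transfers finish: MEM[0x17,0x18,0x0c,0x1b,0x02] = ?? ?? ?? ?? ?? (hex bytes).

MEM[0x17,0x18,0x0c,0x1b,0x02] = 6f be d6 40 13

[0] 0x07->0x04 len=2 : f5 6f
[1] 0x27->0x0b len=2 : c4 40
[2] 0x05->0x14 len=8 : 6f 6f f5 6f be ca c4 40
[3] 0x1f->0x0c len=6 : d6 80 60 1d 2b 9b
query mem[0x17]=0x6f, mem[0x18]=0xbe, mem[0x0c]=0xd6, mem[0x1b]=0x40, mem[0x02]=0x13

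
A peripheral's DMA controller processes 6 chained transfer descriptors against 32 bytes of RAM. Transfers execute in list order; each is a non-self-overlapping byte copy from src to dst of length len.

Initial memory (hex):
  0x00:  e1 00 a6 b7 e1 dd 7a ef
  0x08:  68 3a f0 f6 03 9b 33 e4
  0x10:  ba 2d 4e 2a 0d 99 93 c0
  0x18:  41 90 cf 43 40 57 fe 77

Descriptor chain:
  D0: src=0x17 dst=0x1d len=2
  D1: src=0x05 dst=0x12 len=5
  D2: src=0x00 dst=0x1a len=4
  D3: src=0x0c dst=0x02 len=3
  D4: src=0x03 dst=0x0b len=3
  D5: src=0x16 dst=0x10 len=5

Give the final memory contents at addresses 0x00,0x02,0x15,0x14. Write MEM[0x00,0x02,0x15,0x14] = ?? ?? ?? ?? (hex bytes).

MEM[0x00,0x02,0x15,0x14] = e1 03 68 e1

#0 dst[0x1d+2] := {0xc0,0x41}
#1 dst[0x12+5] := {0xdd,0x7a,0xef,0x68,0x3a}
#2 dst[0x1a+4] := {0xe1,0x00,0xa6,0xb7}
#3 dst[0x02+3] := {0x03,0x9b,0x33}
#4 dst[0x0b+3] := {0x9b,0x33,0xdd}
#5 dst[0x10+5] := {0x3a,0xc0,0x41,0x90,0xe1}
query mem[0x00]=0xe1, mem[0x02]=0x03, mem[0x15]=0x68, mem[0x14]=0xe1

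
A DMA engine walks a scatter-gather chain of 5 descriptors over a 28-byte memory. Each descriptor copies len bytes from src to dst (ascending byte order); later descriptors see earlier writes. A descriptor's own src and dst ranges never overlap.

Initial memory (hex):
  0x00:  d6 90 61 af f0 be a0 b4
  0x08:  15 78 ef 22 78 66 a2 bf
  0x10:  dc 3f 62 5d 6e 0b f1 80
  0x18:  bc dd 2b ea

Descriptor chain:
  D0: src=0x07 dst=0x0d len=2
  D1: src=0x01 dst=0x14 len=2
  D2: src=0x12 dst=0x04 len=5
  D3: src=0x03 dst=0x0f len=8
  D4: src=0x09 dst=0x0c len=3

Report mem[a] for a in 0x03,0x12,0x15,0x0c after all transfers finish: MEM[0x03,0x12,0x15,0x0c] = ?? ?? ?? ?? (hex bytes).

#0 dst[0x0d+2] := {0xb4,0x15}
#1 dst[0x14+2] := {0x90,0x61}
#2 dst[0x04+5] := {0x62,0x5d,0x90,0x61,0xf1}
#3 dst[0x0f+8] := {0xaf,0x62,0x5d,0x90,0x61,0xf1,0x78,0xef}
#4 dst[0x0c+3] := {0x78,0xef,0x22}
query mem[0x03]=0xaf, mem[0x12]=0x90, mem[0x15]=0x78, mem[0x0c]=0x78

MEM[0x03,0x12,0x15,0x0c] = af 90 78 78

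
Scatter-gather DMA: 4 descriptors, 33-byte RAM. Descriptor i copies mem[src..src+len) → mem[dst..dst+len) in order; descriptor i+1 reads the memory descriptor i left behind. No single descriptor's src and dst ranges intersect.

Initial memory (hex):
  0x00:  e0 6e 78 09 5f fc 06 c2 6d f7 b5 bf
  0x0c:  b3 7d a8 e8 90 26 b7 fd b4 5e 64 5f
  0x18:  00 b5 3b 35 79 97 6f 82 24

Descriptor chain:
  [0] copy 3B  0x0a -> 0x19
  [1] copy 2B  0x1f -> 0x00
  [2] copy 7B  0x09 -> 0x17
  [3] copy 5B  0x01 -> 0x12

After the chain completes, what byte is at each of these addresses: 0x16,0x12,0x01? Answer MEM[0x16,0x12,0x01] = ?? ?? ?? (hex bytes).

MEM[0x16,0x12,0x01] = fc 24 24

#0 dst[0x19+3] := {0xb5,0xbf,0xb3}
#1 dst[0x00+2] := {0x82,0x24}
#2 dst[0x17+7] := {0xf7,0xb5,0xbf,0xb3,0x7d,0xa8,0xe8}
#3 dst[0x12+5] := {0x24,0x78,0x09,0x5f,0xfc}
query mem[0x16]=0xfc, mem[0x12]=0x24, mem[0x01]=0x24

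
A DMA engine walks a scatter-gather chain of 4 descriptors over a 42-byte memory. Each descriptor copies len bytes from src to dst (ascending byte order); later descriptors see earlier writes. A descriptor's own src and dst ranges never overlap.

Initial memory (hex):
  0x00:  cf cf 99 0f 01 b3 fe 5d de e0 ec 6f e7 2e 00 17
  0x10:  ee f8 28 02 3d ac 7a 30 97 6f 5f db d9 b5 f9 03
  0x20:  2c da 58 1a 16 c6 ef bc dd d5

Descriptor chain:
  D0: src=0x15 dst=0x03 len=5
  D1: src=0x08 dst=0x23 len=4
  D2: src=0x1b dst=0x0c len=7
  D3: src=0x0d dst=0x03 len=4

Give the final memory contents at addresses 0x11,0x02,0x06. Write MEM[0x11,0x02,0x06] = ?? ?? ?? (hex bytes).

MEM[0x11,0x02,0x06] = 2c 99 03

D0: mem[0x03..0x07] <- [ac 7a 30 97 6f]
D1: mem[0x23..0x26] <- [de e0 ec 6f]
D2: mem[0x0c..0x12] <- [db d9 b5 f9 03 2c da]
D3: mem[0x03..0x06] <- [d9 b5 f9 03]
query mem[0x11]=0x2c, mem[0x02]=0x99, mem[0x06]=0x03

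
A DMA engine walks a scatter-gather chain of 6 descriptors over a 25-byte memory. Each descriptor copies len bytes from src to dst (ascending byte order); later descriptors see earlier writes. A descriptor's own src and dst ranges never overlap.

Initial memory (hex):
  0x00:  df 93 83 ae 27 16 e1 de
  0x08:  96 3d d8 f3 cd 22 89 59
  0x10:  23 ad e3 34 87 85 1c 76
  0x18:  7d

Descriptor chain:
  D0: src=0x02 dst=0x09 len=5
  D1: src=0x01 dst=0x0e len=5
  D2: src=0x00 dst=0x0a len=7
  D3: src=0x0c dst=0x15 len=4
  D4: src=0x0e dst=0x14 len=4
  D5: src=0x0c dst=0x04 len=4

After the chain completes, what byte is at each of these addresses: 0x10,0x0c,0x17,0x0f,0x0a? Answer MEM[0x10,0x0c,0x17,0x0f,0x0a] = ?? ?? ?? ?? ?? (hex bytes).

#0 dst[0x09+5] := {0x83,0xae,0x27,0x16,0xe1}
#1 dst[0x0e+5] := {0x93,0x83,0xae,0x27,0x16}
#2 dst[0x0a+7] := {0xdf,0x93,0x83,0xae,0x27,0x16,0xe1}
#3 dst[0x15+4] := {0x83,0xae,0x27,0x16}
#4 dst[0x14+4] := {0x27,0x16,0xe1,0x27}
#5 dst[0x04+4] := {0x83,0xae,0x27,0x16}
query mem[0x10]=0xe1, mem[0x0c]=0x83, mem[0x17]=0x27, mem[0x0f]=0x16, mem[0x0a]=0xdf

MEM[0x10,0x0c,0x17,0x0f,0x0a] = e1 83 27 16 df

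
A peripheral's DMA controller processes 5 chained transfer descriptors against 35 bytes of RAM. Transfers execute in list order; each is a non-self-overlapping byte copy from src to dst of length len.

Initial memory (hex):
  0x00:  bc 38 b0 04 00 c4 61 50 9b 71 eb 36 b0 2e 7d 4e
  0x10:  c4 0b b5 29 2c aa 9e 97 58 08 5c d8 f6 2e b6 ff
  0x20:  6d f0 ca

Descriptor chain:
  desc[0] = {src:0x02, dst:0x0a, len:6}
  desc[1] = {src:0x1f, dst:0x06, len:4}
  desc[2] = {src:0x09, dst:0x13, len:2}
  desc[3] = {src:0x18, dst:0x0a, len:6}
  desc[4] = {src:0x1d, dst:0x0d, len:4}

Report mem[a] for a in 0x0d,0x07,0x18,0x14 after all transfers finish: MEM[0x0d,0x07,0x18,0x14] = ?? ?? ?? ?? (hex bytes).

MEM[0x0d,0x07,0x18,0x14] = 2e 6d 58 b0

D0: mem[0x0a..0x0f] <- [b0 04 00 c4 61 50]
D1: mem[0x06..0x09] <- [ff 6d f0 ca]
D2: mem[0x13..0x14] <- [ca b0]
D3: mem[0x0a..0x0f] <- [58 08 5c d8 f6 2e]
D4: mem[0x0d..0x10] <- [2e b6 ff 6d]
query mem[0x0d]=0x2e, mem[0x07]=0x6d, mem[0x18]=0x58, mem[0x14]=0xb0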